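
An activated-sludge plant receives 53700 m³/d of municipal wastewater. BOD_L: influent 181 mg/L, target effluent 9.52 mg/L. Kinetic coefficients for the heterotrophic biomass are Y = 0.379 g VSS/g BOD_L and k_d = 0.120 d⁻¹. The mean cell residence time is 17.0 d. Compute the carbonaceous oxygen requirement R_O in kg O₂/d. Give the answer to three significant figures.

Y_obs = Y / (1 + k_d θ_c) = 0.379 / (1 + 0.120 × 17.0) = 0.379 / 3.040 = 0.1247.
ΔS = 181 − 9.52 = 171.5 mg/L, so the substrate removal rate is 53700 × 171.5/1000 = 9208 kg BOD_L/d.
Net sludge production P_X = 0.1247 × 9208 = 1148 kg VSS/d.
R_O = Q·(S₀ − S) − 1.42·P_X = 9208 − 1.42 × 1148 = 7578 kg O₂/d.

R_O ≈ 7580 kg O₂/d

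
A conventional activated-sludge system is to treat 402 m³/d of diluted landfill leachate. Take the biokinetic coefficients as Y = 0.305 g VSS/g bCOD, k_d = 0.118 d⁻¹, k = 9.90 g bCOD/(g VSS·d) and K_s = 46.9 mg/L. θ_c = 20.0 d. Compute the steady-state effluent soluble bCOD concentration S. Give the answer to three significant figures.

S ≈ 2.76 mg/L

For a completely mixed reactor with recycle the Lawrence–McCarty relation gives S = K_s·(1 + k_d·θ_c) / [θ_c·(Y·k − k_d) − 1] = 46.9 × (1 + 0.118 × 20.0) / [20.0 × (0.305 × 9.90 − 0.118) − 1] = 157.6 / 57.03 = 2.763 mg/L.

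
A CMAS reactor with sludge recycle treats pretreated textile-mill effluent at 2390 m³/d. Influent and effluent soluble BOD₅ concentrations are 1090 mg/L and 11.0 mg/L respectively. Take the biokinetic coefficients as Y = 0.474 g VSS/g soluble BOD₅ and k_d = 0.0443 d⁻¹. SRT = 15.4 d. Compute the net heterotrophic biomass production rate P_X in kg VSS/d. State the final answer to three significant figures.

P_X ≈ 727 kg VSS/d

The observed yield is Y_obs = Y/(1 + k_d·θ_c) = 0.474 / (1 + 0.0443 × 15.4) = 0.474 / 1.682 = 0.2818 g VSS per g soluble BOD₅ removed.
Substrate removed = Q·(S₀ − S) = 2390 m³/d × (1090 − 11.0) g/m³ = 2.58×10^6 g/d = 2579 kg/d.
Biomass produced: P_X = Y_obs·Q·ΔS = 0.2818 × 2579 ≈ 726.6 kg VSS/d.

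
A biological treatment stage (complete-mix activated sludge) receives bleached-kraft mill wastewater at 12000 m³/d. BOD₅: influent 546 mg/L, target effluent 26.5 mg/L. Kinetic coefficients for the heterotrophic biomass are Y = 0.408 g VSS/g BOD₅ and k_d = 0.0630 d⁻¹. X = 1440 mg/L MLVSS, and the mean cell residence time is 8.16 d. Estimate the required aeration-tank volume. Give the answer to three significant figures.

V ≈ 9520 m³

From the SRT design equation V = Y Q (S₀−S) θ_c / [X (1 + k_d θ_c)] = 0.408 × 12000 × (546 − 26.5) × 8.16 / [1440 × (1 + 0.0630 × 8.16)] = 2.08×10^7 / 2180 = 9519 m³.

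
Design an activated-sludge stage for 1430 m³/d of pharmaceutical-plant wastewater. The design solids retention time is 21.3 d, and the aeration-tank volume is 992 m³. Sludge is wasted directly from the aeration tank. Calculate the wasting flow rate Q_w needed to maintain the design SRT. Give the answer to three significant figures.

For wasting at MLVSS concentration, Q_w = V/θ_c = 992.0/21.3 = 46.57 m³/d.

Q_w ≈ 46.6 m³/d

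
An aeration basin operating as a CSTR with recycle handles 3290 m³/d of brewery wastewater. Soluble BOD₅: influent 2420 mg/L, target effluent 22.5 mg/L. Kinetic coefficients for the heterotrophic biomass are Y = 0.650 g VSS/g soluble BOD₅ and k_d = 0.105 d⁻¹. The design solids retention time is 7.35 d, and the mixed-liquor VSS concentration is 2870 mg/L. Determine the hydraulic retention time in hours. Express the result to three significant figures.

Steady-state biomass mass balance: V·X·(1 + k_d·θ_c) = Y·Q·(S₀ − S)·θ_c, so V = 0.650 × 3290 × (2420 − 22.5) × 7.35 / [2870 × (1 + 0.105 × 7.35)] = 3.77×10^7 / 5085 = 7411 m³.
τ = V/Q = 7411/3290 = 2.253 d, or 54.06 h.

τ ≈ 54.1 h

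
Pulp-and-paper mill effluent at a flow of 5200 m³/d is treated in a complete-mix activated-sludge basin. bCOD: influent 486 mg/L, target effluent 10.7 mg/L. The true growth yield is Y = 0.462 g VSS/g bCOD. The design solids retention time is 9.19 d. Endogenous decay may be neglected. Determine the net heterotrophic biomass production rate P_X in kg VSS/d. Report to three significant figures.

P_X ≈ 1140 kg VSS/d

Since k_d ≈ 0, Y_obs = Y = 0.462 g VSS/g bCOD.
ΔS = 486 − 10.7 = 475.3 mg/L, so the substrate removal rate is 5200 × 475.3/1000 = 2472 kg bCOD/d.
So the net sludge growth is P_X = 0.4620 × 2472 = 1142 kg VSS/d.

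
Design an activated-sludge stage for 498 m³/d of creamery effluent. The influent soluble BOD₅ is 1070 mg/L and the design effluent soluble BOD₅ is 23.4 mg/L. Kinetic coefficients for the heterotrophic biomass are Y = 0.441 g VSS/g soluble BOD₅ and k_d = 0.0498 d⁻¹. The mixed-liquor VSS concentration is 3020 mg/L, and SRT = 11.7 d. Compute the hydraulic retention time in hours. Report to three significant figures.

τ ≈ 27.1 h

From the SRT design equation V = Y Q (S₀−S) θ_c / [X (1 + k_d θ_c)] = 0.441 × 498 × (1070 − 23.4) × 11.7 / [3020 × (1 + 0.0498 × 11.7)] = 2.69×10^6 / 4780 = 562.7 m³.
τ = V/Q = 562.7/498 = 1.130 d, or 27.12 h.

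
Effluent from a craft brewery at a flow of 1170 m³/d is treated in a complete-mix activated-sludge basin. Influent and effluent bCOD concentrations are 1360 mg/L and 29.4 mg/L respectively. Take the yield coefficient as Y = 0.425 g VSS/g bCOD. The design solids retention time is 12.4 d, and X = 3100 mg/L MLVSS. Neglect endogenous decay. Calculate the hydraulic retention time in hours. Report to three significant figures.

Biomass mass balance (decay neglected): V·X = Y·Q·(S₀ − S)·θ_c, so V = 0.425 × 1170 × (1360 − 29.4) × 12.4 / 3100 = 2647 m³.
Hydraulic retention time τ = V/Q = 2647 / 1170 = 2.262 d = 54.29 h.

τ ≈ 54.3 h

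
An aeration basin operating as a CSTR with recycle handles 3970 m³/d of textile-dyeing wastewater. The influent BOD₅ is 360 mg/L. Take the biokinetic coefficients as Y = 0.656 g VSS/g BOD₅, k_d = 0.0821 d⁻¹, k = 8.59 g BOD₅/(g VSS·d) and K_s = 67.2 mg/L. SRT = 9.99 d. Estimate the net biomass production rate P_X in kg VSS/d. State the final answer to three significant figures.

P_X ≈ 512 kg VSS/d

Effluent substrate depends only on kinetics and SRT: S = K_s(1 + k_d θ_c) / [θ_c(Yk − k_d) − 1] = 67.2 × (1 + 0.0821 × 9.99) / [9.99 × (0.656 × 8.59 − 0.0821) − 1] = 122.3 / 54.47 = 2.245 mg/L.
Observed yield with endogenous decay: Y_obs = Y / (1 + k_d·θ_c) = 0.656 / (1 + 0.0821 × 9.99) = 0.656 / 1.820 = 0.3604 g VSS/g BOD₅.
Mass of BOD₅ removed per day: Q(S₀ − S) = 3970 × 357.8 g/m³ = 1420 kg/d.
P_X = Y_obs · Q(S₀ − S) = 0.3604 × 1420 = 511.9 kg VSS/d.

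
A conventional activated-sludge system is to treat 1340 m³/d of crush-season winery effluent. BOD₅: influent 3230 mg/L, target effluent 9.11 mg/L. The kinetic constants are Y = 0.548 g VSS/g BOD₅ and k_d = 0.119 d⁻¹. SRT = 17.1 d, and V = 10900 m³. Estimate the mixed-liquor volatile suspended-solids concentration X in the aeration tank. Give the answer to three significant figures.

X ≈ 1220 mg/L

From V·X·(1 + k_d·θ_c) = Y·Q·(S₀ − S)·θ_c: X = 0.548 × 1340 × (3230 − 9.11) × 17.1 / [10900 × (1 + 0.119 × 17.1)] = 1223 mg/L.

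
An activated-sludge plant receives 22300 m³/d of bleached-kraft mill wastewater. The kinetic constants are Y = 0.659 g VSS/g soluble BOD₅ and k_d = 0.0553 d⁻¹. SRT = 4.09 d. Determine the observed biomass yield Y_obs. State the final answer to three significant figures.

Y_obs ≈ 0.537 g VSS/g soluble BOD₅

Correct the yield for decay: Y_obs = Y/(1 + k_d θ_c) = 0.659 / (1 + 0.0553 × 4.09) = 0.659 / 1.226 = 0.5374.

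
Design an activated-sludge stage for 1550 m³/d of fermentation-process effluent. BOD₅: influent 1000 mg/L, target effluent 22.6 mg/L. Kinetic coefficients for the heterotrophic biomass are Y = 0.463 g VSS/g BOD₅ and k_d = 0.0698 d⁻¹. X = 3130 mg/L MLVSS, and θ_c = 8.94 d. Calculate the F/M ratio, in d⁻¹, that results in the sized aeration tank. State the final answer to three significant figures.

F/M ≈ 0.401 d⁻¹

Steady-state biomass mass balance: V·X·(1 + k_d·θ_c) = Y·Q·(S₀ − S)·θ_c, so V = 0.463 × 1550 × (1000 − 22.6) × 8.94 / [3130 × (1 + 0.0698 × 8.94)] = 6.27×10^6 / 5083 = 1234 m³.
F/M = Q·S₀ / (V·X) = 1550 × 1000 / (1234 × 3130) = 0.4014 g BOD₅·(g VSS·d)⁻¹.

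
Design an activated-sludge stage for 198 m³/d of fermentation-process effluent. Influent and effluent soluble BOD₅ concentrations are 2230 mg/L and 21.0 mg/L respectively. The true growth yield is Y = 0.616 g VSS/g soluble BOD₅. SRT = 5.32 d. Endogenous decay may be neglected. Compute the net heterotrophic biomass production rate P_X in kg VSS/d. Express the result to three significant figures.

With endogenous decay neglected, the observed yield equals the true yield: Y_obs = Y = 0.616 g VSS/g soluble BOD₅.
ΔS = 2230 − 21.0 = 2209 mg/L, so the substrate removal rate is 198 × 2209/1000 = 437.4 kg soluble BOD₅/d.
P_X = Y_obs · Q(S₀ − S) = 0.6160 × 437.4 = 269.4 kg VSS/d.

P_X ≈ 269 kg VSS/d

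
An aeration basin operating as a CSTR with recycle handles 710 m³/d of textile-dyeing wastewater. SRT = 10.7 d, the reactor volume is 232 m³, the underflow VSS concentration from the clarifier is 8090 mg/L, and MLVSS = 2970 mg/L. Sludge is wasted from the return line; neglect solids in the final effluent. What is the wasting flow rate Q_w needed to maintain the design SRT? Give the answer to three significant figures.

Wasting from the return line (neglecting effluent solids): Q_w = V·X / (θ_c·X_r) = 232.0 × 2970 / (10.7 × 8090) = 7.960 m³/d.

Q_w ≈ 7.96 m³/d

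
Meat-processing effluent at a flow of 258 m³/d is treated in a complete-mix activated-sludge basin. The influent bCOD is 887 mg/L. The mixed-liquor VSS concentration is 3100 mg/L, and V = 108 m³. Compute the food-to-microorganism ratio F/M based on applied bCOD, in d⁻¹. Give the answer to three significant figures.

F/M = Q·S₀ / (V·X) = 258 × 887 / (108.0 × 3100) = 0.6835 g bCOD·(g VSS·d)⁻¹.

F/M ≈ 0.684 d⁻¹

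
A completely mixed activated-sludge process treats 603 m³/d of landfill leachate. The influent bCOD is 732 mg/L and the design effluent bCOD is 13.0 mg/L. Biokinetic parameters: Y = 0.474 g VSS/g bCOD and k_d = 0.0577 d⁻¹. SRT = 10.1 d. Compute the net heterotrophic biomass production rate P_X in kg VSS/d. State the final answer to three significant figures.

P_X ≈ 130 kg VSS/d

Correct the yield for decay: Y_obs = Y/(1 + k_d θ_c) = 0.474 / (1 + 0.0577 × 10.1) = 0.474 / 1.583 = 0.2995.
Substrate removed = Q·(S₀ − S) = 603 m³/d × (732 − 13.0) g/m³ = 4.34×10^5 g/d = 433.6 kg/d.
Biomass produced: P_X = Y_obs·Q·ΔS = 0.2995 × 433.6 ≈ 129.8 kg VSS/d.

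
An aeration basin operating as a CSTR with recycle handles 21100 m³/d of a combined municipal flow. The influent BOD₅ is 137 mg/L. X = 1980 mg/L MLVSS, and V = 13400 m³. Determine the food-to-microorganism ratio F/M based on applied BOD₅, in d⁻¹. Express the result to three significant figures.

F/M = applied load / biomass = Q·S₀/(V·X) = 21100 × 137 / (13400 × 1980) = 0.1090 d⁻¹.

F/M ≈ 0.109 d⁻¹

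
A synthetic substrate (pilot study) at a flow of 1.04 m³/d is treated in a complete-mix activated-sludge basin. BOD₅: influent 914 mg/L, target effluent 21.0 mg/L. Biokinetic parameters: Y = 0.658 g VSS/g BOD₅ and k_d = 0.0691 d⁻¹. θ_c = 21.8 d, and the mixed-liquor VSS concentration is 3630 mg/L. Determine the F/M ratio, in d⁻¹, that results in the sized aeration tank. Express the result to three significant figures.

Steady-state biomass mass balance: V·X·(1 + k_d·θ_c) = Y·Q·(S₀ − S)·θ_c, so V = 0.658 × 1.04 × (914 − 21.0) × 21.8 / [3630 × (1 + 0.0691 × 21.8)] = 1.33×10^4 / 9098 = 1.464 m³.
F/M = applied load / biomass = Q·S₀/(V·X) = 1.04 × 914 / (1.464 × 3630) = 0.1788 d⁻¹.

F/M ≈ 0.179 d⁻¹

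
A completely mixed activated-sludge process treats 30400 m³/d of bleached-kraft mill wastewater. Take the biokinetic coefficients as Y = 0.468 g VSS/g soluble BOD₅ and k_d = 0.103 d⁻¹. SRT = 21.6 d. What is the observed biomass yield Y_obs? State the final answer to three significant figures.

Y_obs ≈ 0.145 g VSS/g soluble BOD₅

Observed yield with endogenous decay: Y_obs = Y / (1 + k_d·θ_c) = 0.468 / (1 + 0.103 × 21.6) = 0.468 / 3.225 = 0.1451 g VSS/g soluble BOD₅.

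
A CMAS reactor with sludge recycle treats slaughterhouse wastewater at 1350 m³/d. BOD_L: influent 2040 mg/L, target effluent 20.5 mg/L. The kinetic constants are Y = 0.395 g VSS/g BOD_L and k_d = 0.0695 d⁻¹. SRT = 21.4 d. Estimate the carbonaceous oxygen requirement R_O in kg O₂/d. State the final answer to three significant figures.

R_O ≈ 2110 kg O₂/d

Y_obs = Y / (1 + k_d θ_c) = 0.395 / (1 + 0.0695 × 21.4) = 0.395 / 2.487 = 0.1588.
Mass of BOD_L removed per day: Q(S₀ − S) = 1350 × 2020 g/m³ = 2726 kg/d.
P_X = Y_obs·Q·(S₀ − S) = 0.1588 × 2726 = 433.0 kg VSS/d.
Carbonaceous O₂ demand = substrate oxidised − cell-mass equivalent = 2726 − 1.42 × 433.0 = 2112 kg O₂/d.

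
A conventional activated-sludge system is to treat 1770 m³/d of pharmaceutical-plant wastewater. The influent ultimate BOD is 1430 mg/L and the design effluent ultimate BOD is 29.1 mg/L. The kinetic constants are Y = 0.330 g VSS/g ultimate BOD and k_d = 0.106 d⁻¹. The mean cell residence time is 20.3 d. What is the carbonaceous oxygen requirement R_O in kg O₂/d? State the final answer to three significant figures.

R_O ≈ 2110 kg O₂/d

Observed yield with endogenous decay: Y_obs = Y / (1 + k_d·θ_c) = 0.330 / (1 + 0.106 × 20.3) = 0.330 / 3.152 = 0.1047 g VSS/g ultimate BOD.
Mass of ultimate BOD removed per day: Q(S₀ − S) = 1770 × 1401 g/m³ = 2480 kg/d.
Biomass synthesised: P_X = Y_obs × 2480 = 259.6 kg VSS/d.
Carbonaceous O₂ demand = substrate oxidised − cell-mass equivalent = 2480 − 1.42 × 259.6 = 2111 kg O₂/d.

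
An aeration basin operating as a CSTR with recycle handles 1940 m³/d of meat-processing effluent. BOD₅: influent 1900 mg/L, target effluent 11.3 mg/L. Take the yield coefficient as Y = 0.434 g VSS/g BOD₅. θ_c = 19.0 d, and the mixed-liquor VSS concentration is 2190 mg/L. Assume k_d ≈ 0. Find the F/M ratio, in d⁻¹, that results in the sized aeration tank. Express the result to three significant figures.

F/M ≈ 0.122 d⁻¹

With k_d = 0 the design equation reduces to V = Y Q (S₀−S) θ_c / X = 0.434 × 1940 × (1900 − 11.3) × 19.0 / 2190 = 13796 m³.
Food-to-microorganism ratio F/M = Q S₀ / (V X) = 1940 × 1900 / (13796 × 2190) = 0.1220 d⁻¹.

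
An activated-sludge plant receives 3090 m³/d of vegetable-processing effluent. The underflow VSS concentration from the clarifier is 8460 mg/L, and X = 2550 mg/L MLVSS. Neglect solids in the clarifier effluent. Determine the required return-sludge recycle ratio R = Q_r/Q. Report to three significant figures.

Mass balance around the secondary clarifier (neglecting effluent solids): R = X / (X_r − X) = 2550 / (8460 − 2550) = 0.4315.

R ≈ 0.431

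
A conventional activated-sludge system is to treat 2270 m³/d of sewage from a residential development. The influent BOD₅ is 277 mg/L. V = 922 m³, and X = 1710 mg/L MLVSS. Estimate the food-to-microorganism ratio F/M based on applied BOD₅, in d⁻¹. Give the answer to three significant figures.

F/M ≈ 0.399 d⁻¹

Food-to-microorganism ratio F/M = Q S₀ / (V X) = 2270 × 277 / (922.0 × 1710) = 0.3988 d⁻¹.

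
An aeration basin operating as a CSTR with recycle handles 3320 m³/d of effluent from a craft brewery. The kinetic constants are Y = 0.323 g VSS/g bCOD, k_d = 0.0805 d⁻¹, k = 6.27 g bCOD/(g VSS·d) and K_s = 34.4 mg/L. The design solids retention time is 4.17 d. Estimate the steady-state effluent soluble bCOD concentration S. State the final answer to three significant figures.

S ≈ 6.46 mg/L

Effluent substrate depends only on kinetics and SRT: S = K_s(1 + k_d θ_c) / [θ_c(Yk − k_d) − 1] = 34.4 × (1 + 0.0805 × 4.17) / [4.17 × (0.323 × 6.27 − 0.0805) − 1] = 45.95 / 7.109 = 6.463 mg/L.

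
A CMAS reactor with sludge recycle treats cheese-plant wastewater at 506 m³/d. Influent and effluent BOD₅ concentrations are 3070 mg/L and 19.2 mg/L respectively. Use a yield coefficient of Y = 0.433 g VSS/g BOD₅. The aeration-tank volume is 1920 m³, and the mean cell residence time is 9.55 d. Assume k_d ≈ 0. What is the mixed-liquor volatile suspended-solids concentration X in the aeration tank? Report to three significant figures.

X = Y·Q·ΔS·θ_c / V = 0.433 × 506 × (3070 − 19.2) × 9.55 / 1920 = 3325 mg/L.

X ≈ 3320 mg/L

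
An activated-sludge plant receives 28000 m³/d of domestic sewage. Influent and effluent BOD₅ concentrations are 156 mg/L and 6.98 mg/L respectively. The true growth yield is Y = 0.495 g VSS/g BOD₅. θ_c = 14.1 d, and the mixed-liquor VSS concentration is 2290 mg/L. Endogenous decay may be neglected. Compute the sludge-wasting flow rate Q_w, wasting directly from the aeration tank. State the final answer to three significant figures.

With k_d = 0 the design equation reduces to V = Y Q (S₀−S) θ_c / X = 0.495 × 28000 × (156 − 6.98) × 14.1 / 2290 = 12717 m³.
Wasting from the aeration tank: Q_w = V / θ_c = 12717 / 14.1 = 901.9 m³/d.

Q_w ≈ 902 m³/d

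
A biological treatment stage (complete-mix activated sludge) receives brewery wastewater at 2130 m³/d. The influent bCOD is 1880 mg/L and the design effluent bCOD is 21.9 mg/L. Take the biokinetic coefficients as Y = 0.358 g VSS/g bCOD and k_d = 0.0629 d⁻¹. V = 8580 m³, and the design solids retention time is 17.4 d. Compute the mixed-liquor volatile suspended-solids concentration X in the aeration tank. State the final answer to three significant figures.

X = Y·Q·ΔS·θ_c / [V·(1 + k_d θ_c)] = 0.358 × 2130 × (1880 − 21.9) × 17.4 / [8580 × (1 + 0.0629 × 17.4)] = 1372 mg/L.

X ≈ 1370 mg/L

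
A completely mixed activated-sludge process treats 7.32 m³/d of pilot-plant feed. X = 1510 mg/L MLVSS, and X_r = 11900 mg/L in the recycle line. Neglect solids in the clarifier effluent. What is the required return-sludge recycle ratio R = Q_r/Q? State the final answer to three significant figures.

Mass balance around the secondary clarifier (neglecting effluent solids): R = X / (X_r − X) = 1510 / (11900 − 1510) = 0.1453.

R ≈ 0.145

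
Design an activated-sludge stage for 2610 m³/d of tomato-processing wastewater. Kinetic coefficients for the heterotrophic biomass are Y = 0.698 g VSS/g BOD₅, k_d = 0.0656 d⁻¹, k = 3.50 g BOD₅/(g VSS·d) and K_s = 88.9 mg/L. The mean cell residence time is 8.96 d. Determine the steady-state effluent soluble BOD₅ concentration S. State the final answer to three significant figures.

For a completely mixed reactor with recycle the Lawrence–McCarty relation gives S = K_s·(1 + k_d·θ_c) / [θ_c·(Y·k − k_d) − 1] = 88.9 × (1 + 0.0656 × 8.96) / [8.96 × (0.698 × 3.50 − 0.0656) − 1] = 141.2 / 20.30 = 6.953 mg/L.

S ≈ 6.95 mg/L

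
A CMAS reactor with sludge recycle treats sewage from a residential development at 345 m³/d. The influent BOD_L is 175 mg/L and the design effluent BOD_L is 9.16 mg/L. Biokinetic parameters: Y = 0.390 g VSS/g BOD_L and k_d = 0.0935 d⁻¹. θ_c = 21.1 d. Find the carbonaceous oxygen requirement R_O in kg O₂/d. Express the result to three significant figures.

The observed yield is Y_obs = Y/(1 + k_d·θ_c) = 0.390 / (1 + 0.0935 × 21.1) = 0.390 / 2.973 = 0.1312 g VSS per g BOD_L removed.
Q·(S₀ − S) = 345 × (175 − 9.16) × 10⁻³ = 57.21 kg/d removed.
P_X = Y_obs·Q·(S₀ − S) = 0.1312 × 57.21 = 7.506 kg VSS/d.
Carbonaceous O₂ demand = substrate oxidised − cell-mass equivalent = 57.21 − 1.42 × 7.506 = 46.56 kg O₂/d.

R_O ≈ 46.6 kg O₂/d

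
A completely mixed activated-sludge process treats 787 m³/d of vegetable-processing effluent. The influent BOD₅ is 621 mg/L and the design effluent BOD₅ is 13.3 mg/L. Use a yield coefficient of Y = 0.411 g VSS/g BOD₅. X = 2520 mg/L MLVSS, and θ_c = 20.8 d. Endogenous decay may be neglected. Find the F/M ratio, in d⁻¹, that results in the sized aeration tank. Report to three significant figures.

With k_d = 0 the design equation reduces to V = Y Q (S₀−S) θ_c / X = 0.411 × 787 × (621 − 13.3) × 20.8 / 2520 = 1622 m³.
F/M = applied load / biomass = Q·S₀/(V·X) = 787 × 621 / (1622 × 2520) = 0.1195 d⁻¹.

F/M ≈ 0.120 d⁻¹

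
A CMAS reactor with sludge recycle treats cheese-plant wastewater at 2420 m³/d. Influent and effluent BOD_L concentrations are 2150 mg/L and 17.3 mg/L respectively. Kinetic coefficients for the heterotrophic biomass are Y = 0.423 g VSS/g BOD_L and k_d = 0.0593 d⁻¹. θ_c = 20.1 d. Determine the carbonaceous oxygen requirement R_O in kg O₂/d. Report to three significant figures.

Y_obs = Y / (1 + k_d θ_c) = 0.423 / (1 + 0.0593 × 20.1) = 0.423 / 2.192 = 0.1930.
Substrate removed = Q·(S₀ − S) = 2420 m³/d × (2150 − 17.3) g/m³ = 5.16×10^6 g/d = 5161 kg/d.
Biomass synthesised: P_X = Y_obs × 5161 = 996.0 kg VSS/d.
R_O = Q·ΔS − 1.42 P_X = 5161 − 1414 = 3747 kg O₂/d.

R_O ≈ 3750 kg O₂/d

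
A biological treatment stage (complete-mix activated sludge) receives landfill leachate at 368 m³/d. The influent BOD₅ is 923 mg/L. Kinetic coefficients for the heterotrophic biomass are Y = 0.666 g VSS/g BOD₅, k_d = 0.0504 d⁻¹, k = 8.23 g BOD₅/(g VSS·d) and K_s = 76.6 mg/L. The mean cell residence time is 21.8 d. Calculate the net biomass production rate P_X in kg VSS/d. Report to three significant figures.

P_X ≈ 108 kg VSS/d

For a completely mixed reactor with recycle the Lawrence–McCarty relation gives S = K_s·(1 + k_d·θ_c) / [θ_c·(Y·k − k_d) − 1] = 76.6 × (1 + 0.0504 × 21.8) / [21.8 × (0.666 × 8.23 − 0.0504) − 1] = 160.8 / 117.4 = 1.369 mg/L.
Observed yield with endogenous decay: Y_obs = Y / (1 + k_d·θ_c) = 0.666 / (1 + 0.0504 × 21.8) = 0.666 / 2.099 = 0.3173 g VSS/g BOD₅.
ΔS = 923 − 1.37 = 921.6 mg/L, so the substrate removal rate is 368 × 921.6/1000 = 339.2 kg BOD₅/d.
Net biomass production P_X = Y_obs × Q·(S₀ − S) = 0.3173 × 339.2 = 107.6 kg VSS/d.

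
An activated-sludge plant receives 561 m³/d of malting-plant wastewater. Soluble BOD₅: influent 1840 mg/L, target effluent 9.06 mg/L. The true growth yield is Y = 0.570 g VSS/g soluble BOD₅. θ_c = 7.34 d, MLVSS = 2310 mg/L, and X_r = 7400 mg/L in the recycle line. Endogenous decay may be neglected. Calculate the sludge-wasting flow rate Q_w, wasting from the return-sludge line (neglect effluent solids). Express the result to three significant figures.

V·X = Y·Q·ΔS·θ_c gives V = 0.570 × 561 × (1840 − 9.06) × 7.34 / 2310 = 1860 m³.
Wasting from the return line (neglecting effluent solids): Q_w = V·X / (θ_c·X_r) = 1860 × 2310 / (7.34 × 7400) = 79.12 m³/d.

Q_w ≈ 79.1 m³/d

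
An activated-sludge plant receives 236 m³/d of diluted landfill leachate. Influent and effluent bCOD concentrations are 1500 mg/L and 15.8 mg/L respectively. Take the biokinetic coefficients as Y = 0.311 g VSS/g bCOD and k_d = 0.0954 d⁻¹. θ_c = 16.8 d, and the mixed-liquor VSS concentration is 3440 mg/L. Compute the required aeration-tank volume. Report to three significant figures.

V ≈ 204 m³

Rearranging the biomass balance for a CMAS with decay, V = Y·Q·ΔS·θ_c / [X·(1+k_d θ_c)] = 0.311 × 236 × (1500 − 15.8) × 16.8 / [3440 × (1 + 0.0954 × 16.8)] = 1.83×10^6 / 8953 = 204.4 m³.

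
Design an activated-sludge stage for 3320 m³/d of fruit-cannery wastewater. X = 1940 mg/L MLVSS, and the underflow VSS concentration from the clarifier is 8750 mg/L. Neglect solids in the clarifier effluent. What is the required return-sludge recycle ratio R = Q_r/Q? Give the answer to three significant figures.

R ≈ 0.285

Solids balance on the clarifier gives (1+R)X = R·X_r, so R = X/(X_r − X) = 1940 / (8750 − 1940) = 0.2849.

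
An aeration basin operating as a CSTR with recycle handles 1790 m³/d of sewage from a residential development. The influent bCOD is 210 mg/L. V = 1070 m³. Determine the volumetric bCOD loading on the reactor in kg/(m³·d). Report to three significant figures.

L_v ≈ 0.351 kg bCOD/(m³·d)

L_v = Q S₀ / V = 1790 × 210 × 10⁻³ / 1070 = 0.3513 kg/(m³·d).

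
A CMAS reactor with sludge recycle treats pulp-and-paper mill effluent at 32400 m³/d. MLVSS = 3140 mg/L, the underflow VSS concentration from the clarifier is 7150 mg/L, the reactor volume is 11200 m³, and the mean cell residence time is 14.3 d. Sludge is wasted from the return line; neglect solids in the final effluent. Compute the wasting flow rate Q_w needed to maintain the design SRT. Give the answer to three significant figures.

Q_w ≈ 344 m³/d

Wasting from the return line (neglecting effluent solids): Q_w = V·X / (θ_c·X_r) = 11200 × 3140 / (14.3 × 7150) = 344.0 m³/d.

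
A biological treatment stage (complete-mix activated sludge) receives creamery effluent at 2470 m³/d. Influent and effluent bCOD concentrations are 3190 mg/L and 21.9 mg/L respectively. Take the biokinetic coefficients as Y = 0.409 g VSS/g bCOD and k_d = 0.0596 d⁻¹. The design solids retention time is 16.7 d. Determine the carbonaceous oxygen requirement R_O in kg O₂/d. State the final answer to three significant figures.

R_O ≈ 5550 kg O₂/d

The observed yield is Y_obs = Y/(1 + k_d·θ_c) = 0.409 / (1 + 0.0596 × 16.7) = 0.409 / 1.995 = 0.2050 g VSS per g bCOD removed.
ΔS = 3190 − 21.9 = 3168 mg/L, so the substrate removal rate is 2470 × 3168/1000 = 7825 kg bCOD/d.
P_X = Y_obs·Q·(S₀ − S) = 0.2050 × 7825 = 1604 kg VSS/d.
Carbonaceous O₂ demand = substrate oxidised − cell-mass equivalent = 7825 − 1.42 × 1604 = 5548 kg O₂/d.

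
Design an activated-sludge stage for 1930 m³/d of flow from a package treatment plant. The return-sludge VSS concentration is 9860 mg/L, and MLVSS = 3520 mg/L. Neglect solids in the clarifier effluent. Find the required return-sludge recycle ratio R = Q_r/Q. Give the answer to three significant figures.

R = Q_r/Q = X/(X_r − X) = 3520 / (9860 − 3520) = 0.5552.

R ≈ 0.555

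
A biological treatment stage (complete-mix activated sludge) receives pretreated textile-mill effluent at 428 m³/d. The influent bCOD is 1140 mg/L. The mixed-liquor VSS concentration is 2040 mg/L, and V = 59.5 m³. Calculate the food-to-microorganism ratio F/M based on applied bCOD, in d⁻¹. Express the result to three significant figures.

Food-to-microorganism ratio F/M = Q S₀ / (V X) = 428 × 1140 / (59.50 × 2040) = 4.020 d⁻¹.

F/M ≈ 4.02 d⁻¹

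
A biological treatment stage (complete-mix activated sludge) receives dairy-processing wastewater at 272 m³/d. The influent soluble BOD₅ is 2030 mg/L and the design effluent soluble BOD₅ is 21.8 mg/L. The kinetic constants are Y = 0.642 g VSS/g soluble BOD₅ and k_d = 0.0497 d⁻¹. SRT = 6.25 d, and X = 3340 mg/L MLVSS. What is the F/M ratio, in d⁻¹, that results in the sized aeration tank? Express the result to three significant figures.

F/M ≈ 0.330 d⁻¹

From the SRT design equation V = Y Q (S₀−S) θ_c / [X (1 + k_d θ_c)] = 0.642 × 272 × (2030 − 21.8) × 6.25 / [3340 × (1 + 0.0497 × 6.25)] = 2.19×10^6 / 4377 = 500.7 m³.
F/M = Q·S₀ / (V·X) = 272 × 2030 / (500.7 × 3340) = 0.3302 g soluble BOD₅·(g VSS·d)⁻¹.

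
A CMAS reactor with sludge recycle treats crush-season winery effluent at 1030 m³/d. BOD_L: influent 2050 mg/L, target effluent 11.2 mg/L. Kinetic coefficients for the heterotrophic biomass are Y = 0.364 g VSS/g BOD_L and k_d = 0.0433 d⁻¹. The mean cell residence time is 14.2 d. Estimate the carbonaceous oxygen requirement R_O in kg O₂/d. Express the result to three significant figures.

Observed yield with endogenous decay: Y_obs = Y / (1 + k_d·θ_c) = 0.364 / (1 + 0.0433 × 14.2) = 0.364 / 1.615 = 0.2254 g VSS/g BOD_L.
ΔS = 2050 − 11.2 = 2039 mg/L, so the substrate removal rate is 1030 × 2039/1000 = 2100 kg BOD_L/d.
Biomass synthesised: P_X = Y_obs × 2100 = 473.3 kg VSS/d.
Carbonaceous O₂ demand = substrate oxidised − cell-mass equivalent = 2100 − 1.42 × 473.3 = 1428 kg O₂/d.

R_O ≈ 1430 kg O₂/d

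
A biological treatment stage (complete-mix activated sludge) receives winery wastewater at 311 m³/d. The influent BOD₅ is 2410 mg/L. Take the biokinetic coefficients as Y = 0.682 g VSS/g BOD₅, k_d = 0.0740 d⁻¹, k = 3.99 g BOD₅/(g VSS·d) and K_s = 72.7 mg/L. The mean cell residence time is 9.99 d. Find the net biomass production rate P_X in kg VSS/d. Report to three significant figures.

P_X ≈ 293 kg VSS/d

For a completely mixed reactor with recycle the Lawrence–McCarty relation gives S = K_s·(1 + k_d·θ_c) / [θ_c·(Y·k − k_d) − 1] = 72.7 × (1 + 0.0740 × 9.99) / [9.99 × (0.682 × 3.99 − 0.0740) − 1] = 126.4 / 25.45 = 4.969 mg/L.
Observed yield with endogenous decay: Y_obs = Y / (1 + k_d·θ_c) = 0.682 / (1 + 0.0740 × 9.99) = 0.682 / 1.739 = 0.3921 g VSS/g BOD₅.
ΔS = 2410 − 4.97 = 2405 mg/L, so the substrate removal rate is 311 × 2405/1000 = 748.0 kg BOD₅/d.
Net biomass production P_X = Y_obs × Q·(S₀ − S) = 0.3921 × 748.0 = 293.3 kg VSS/d.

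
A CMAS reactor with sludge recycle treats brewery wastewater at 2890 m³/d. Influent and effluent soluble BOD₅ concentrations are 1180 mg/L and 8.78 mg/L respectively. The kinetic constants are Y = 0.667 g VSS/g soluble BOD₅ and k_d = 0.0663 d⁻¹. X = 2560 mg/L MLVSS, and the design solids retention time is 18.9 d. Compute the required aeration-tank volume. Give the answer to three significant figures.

Steady-state biomass mass balance: V·X·(1 + k_d·θ_c) = Y·Q·(S₀ − S)·θ_c, so V = 0.667 × 2890 × (1180 − 8.78) × 18.9 / [2560 × (1 + 0.0663 × 18.9)] = 4.27×10^7 / 5768 = 7398 m³.

V ≈ 7400 m³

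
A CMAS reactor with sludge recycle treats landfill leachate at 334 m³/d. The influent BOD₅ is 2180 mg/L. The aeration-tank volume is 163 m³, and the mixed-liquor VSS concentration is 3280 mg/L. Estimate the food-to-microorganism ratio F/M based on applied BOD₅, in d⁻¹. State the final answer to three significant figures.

F/M ≈ 1.36 d⁻¹

F/M = Q·S₀ / (V·X) = 334 × 2180 / (163.0 × 3280) = 1.362 g BOD₅·(g VSS·d)⁻¹.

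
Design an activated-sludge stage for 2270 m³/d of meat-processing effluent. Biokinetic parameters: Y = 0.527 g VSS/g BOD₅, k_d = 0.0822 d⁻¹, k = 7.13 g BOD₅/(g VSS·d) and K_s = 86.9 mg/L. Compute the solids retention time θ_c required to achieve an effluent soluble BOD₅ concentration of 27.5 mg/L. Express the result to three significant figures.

At the target effluent, Y k S/(K_s+S) = 0.527×7.13×27.5/114.4 = 0.9032 d⁻¹.
1/θ_c = 0.9032 − 0.0822 = 0.8210 d⁻¹, so θ_c = 1.218 d.

θ_c ≈ 1.22 d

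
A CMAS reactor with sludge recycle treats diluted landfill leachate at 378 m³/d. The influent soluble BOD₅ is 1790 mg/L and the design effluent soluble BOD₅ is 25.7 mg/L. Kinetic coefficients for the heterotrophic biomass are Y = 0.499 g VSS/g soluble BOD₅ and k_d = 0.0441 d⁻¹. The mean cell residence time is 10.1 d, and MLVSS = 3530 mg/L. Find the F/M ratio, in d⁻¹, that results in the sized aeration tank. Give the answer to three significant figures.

F/M ≈ 0.291 d⁻¹

Steady-state biomass mass balance: V·X·(1 + k_d·θ_c) = Y·Q·(S₀ − S)·θ_c, so V = 0.499 × 378 × (1790 − 25.7) × 10.1 / [3530 × (1 + 0.0441 × 10.1)] = 3.36×10^6 / 5102 = 658.7 m³.
F/M = applied load / biomass = Q·S₀/(V·X) = 378 × 1790 / (658.7 × 3530) = 0.2910 d⁻¹.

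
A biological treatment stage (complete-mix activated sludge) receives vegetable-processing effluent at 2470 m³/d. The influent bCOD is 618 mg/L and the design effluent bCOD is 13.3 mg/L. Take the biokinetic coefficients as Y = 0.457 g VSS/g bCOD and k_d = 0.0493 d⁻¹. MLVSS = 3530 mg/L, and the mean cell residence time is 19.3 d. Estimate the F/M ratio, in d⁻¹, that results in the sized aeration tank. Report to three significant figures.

Rearranging the biomass balance for a CMAS with decay, V = Y·Q·ΔS·θ_c / [X·(1+k_d θ_c)] = 0.457 × 2470 × (618 − 13.3) × 19.3 / [3530 × (1 + 0.0493 × 19.3)] = 1.32×10^7 / 6889 = 1912 m³.
F/M = applied load / biomass = Q·S₀/(V·X) = 2470 × 618 / (1912 × 3530) = 0.2261 d⁻¹.

F/M ≈ 0.226 d⁻¹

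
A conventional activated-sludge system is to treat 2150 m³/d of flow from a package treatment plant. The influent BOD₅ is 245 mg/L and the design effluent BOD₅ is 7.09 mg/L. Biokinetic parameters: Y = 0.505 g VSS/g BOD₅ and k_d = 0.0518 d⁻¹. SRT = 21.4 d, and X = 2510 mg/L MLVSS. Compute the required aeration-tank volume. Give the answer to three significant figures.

V ≈ 1040 m³

Steady-state biomass mass balance: V·X·(1 + k_d·θ_c) = Y·Q·(S₀ − S)·θ_c, so V = 0.505 × 2150 × (245 − 7.09) × 21.4 / [2510 × (1 + 0.0518 × 21.4)] = 5.53×10^6 / 5292 = 1044 m³.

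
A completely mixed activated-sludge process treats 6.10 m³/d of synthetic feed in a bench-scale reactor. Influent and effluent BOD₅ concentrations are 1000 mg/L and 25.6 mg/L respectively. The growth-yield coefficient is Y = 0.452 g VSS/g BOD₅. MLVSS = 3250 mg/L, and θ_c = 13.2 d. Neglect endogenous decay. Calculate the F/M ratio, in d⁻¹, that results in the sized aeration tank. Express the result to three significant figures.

V·X = Y·Q·ΔS·θ_c gives V = 0.452 × 6.10 × (1000 − 25.6) × 13.2 / 3250 = 10.91 m³.
Food-to-microorganism ratio F/M = Q S₀ / (V X) = 6.10 × 1000 / (10.91 × 3250) = 0.1720 d⁻¹.

F/M ≈ 0.172 d⁻¹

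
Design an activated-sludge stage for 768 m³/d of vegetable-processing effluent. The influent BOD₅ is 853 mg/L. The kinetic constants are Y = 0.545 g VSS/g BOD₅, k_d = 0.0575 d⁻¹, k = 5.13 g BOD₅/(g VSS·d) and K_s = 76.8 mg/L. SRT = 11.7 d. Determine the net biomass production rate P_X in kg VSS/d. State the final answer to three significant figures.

P_X ≈ 212 kg VSS/d

For a completely mixed reactor with recycle the Lawrence–McCarty relation gives S = K_s·(1 + k_d·θ_c) / [θ_c·(Y·k − k_d) − 1] = 76.8 × (1 + 0.0575 × 11.7) / [11.7 × (0.545 × 5.13 − 0.0575) − 1] = 128.5 / 31.04 = 4.139 mg/L.
The observed yield is Y_obs = Y/(1 + k_d·θ_c) = 0.545 / (1 + 0.0575 × 11.7) = 0.545 / 1.673 = 0.3258 g VSS per g BOD₅ removed.
Q·(S₀ − S) = 768 × (853 − 4.14) × 10⁻³ = 651.9 kg/d removed.
Net biomass production P_X = Y_obs × Q·(S₀ − S) = 0.3258 × 651.9 = 212.4 kg VSS/d.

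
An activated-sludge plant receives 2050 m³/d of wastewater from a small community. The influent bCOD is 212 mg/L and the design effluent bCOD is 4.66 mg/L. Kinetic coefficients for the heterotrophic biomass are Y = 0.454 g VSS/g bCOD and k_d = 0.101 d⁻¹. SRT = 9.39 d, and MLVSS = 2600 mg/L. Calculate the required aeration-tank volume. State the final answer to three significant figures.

V ≈ 358 m³

Steady-state biomass mass balance: V·X·(1 + k_d·θ_c) = Y·Q·(S₀ − S)·θ_c, so V = 0.454 × 2050 × (212 − 4.66) × 9.39 / [2600 × (1 + 0.101 × 9.39)] = 1.81×10^6 / 5066 = 357.7 m³.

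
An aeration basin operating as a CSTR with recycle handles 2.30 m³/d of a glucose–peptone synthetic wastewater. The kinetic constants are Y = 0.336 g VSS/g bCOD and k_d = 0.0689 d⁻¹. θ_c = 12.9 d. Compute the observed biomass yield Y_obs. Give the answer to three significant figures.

Y_obs ≈ 0.178 g VSS/g bCOD

Observed yield with endogenous decay: Y_obs = Y / (1 + k_d·θ_c) = 0.336 / (1 + 0.0689 × 12.9) = 0.336 / 1.889 = 0.1779 g VSS/g bCOD.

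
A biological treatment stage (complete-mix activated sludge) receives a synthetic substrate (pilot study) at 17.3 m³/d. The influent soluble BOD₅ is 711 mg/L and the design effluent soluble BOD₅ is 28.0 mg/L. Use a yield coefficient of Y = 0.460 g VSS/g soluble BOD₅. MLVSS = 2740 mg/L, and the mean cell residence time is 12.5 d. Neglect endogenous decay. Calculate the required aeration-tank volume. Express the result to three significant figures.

Biomass mass balance (decay neglected): V·X = Y·Q·(S₀ − S)·θ_c, so V = 0.460 × 17.3 × (711 − 28.0) × 12.5 / 2740 = 24.80 m³.

V ≈ 24.8 m³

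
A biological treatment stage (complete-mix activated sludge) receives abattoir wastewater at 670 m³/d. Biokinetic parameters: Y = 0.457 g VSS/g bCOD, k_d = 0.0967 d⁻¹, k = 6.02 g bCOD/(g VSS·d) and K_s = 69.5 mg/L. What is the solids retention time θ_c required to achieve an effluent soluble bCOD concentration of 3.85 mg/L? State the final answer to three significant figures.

θ_c ≈ 21.0 d

At the target effluent, Y k S/(K_s+S) = 0.457×6.02×3.85/73.35 = 0.1444 d⁻¹.
θ_c = 1/(μ − k_d) = 1/(0.1444 − 0.0967) = 1/0.04770 = 20.96 d.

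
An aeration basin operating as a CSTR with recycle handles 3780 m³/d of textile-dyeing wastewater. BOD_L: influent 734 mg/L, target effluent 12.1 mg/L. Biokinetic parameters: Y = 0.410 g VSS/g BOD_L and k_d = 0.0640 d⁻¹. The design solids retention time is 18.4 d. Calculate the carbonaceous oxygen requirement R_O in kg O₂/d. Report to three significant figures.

R_O ≈ 2000 kg O₂/d

Correct the yield for decay: Y_obs = Y/(1 + k_d θ_c) = 0.410 / (1 + 0.0640 × 18.4) = 0.410 / 2.178 = 0.1883.
ΔS = 734 − 12.1 = 721.9 mg/L, so the substrate removal rate is 3780 × 721.9/1000 = 2729 kg BOD_L/d.
P_X = Y_obs·Q·(S₀ − S) = 0.1883 × 2729 = 513.8 kg VSS/d.
Carbonaceous O₂ demand = substrate oxidised − cell-mass equivalent = 2729 − 1.42 × 513.8 = 1999 kg O₂/d.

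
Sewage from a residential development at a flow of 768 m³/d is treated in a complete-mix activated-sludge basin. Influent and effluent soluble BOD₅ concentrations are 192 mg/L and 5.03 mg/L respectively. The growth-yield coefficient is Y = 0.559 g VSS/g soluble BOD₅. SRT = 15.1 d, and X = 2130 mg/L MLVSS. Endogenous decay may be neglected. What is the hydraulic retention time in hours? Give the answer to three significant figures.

Biomass mass balance (decay neglected): V·X = Y·Q·(S₀ − S)·θ_c, so V = 0.559 × 768 × (192 − 5.03) × 15.1 / 2130 = 569.0 m³.
τ = V/Q = 569.0/768 = 0.7409 d, or 17.78 h.

τ ≈ 17.8 h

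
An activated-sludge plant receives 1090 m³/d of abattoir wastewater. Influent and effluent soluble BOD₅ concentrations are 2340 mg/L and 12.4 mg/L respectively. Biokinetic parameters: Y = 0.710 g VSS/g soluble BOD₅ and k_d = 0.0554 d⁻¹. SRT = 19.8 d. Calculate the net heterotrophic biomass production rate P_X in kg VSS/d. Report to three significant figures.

Correct the yield for decay: Y_obs = Y/(1 + k_d θ_c) = 0.710 / (1 + 0.0554 × 19.8) = 0.710 / 2.097 = 0.3386.
Q·(S₀ − S) = 1090 × (2340 − 12.4) × 10⁻³ = 2537 kg/d removed.
Net biomass production P_X = Y_obs × Q·(S₀ − S) = 0.3386 × 2537 = 859.0 kg VSS/d.

P_X ≈ 859 kg VSS/d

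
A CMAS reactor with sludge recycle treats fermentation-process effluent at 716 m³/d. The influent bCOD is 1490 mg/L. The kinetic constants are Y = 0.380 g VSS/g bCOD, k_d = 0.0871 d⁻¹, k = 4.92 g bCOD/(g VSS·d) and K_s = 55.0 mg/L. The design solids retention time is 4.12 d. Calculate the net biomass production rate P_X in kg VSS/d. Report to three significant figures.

P_X ≈ 296 kg VSS/d

For a completely mixed reactor with recycle the Lawrence–McCarty relation gives S = K_s·(1 + k_d·θ_c) / [θ_c·(Y·k − k_d) − 1] = 55.0 × (1 + 0.0871 × 4.12) / [4.12 × (0.380 × 4.92 − 0.0871) − 1] = 74.74 / 6.344 = 11.78 mg/L.
The observed yield is Y_obs = Y/(1 + k_d·θ_c) = 0.380 / (1 + 0.0871 × 4.12) = 0.380 / 1.359 = 0.2796 g VSS per g bCOD removed.
Substrate removed = Q·(S₀ − S) = 716 m³/d × (1490 − 11.8) g/m³ = 1.06×10^6 g/d = 1058 kg/d.
P_X = Y_obs · Q(S₀ − S) = 0.2796 × 1058 = 296.0 kg VSS/d.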